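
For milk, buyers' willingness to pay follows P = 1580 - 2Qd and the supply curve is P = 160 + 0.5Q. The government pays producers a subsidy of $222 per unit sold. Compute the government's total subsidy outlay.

Pre-subsidy: 1580 - 2Q = 160 + 0.5Q gives Q* = 568 and P* = 444.
With the subsidy, sellers receive Ps = Pb + 222 for each unit, where Pb is the price buyers pay.
On the curves, Pb = 1580 - 2Q and Ps = 160 + 0.5Q; the wedge Ps − Pb = 222 gives 160 + 0.5Q − (1580 - 2Q) = 222, so Q' = 656.8.
Then Pb = 1580 − 2·656.8 = 266.4 and Ps = 160 + 0.5·656.8 = 488.4.
Government outlay = subsidy × quantity = 222 × 656.8 = 145809.6.

Government cost = $145809.6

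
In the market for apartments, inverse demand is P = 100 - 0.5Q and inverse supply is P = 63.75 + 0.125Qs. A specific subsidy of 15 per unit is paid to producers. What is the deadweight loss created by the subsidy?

Pre-subsidy: 100 - 0.5Q = 63.75 + 0.125Q gives Q* = 58 and P* = 71.
With the subsidy, sellers receive Ps = Pb + 15 for each unit, where Pb is the price buyers pay.
On the curves, Pb = 100 - 0.5Q and Ps = 63.75 + 0.125Q; the wedge Ps − Pb = 15 gives 63.75 + 0.125Q − (100 - 0.5Q) = 15, so Q' = 82.
Then Pb = 100 − 0.5·82 = 59 and Ps = 63.75 + 0.125·82 = 74.
The subsidy expands output by 82 − 58 = 24 past the efficient level; on those units the gap between marginal cost and willingness to pay runs from 0 up to 15.
DWL = ½ × 15 × 24 = 180.

Deadweight loss = 180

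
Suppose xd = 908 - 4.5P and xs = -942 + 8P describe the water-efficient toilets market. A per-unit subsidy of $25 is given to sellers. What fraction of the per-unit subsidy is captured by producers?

Pre-subsidy: 908 - 4.5P = -942 + 8P gives P* = 148, x* = 242.
With the subsidy, sellers receive Ps = Pb + 25 for each unit, where Pb is the price buyers pay.
Supply in terms of Pb becomes xs = -942 + 8(Pb + 25) = -742 + 8Pb. Setting this equal to demand: 908 - 4.5Pb = -742 + 8Pb, so Pb = 132.
Sellers receive Ps = 132 + 25 = 157; x' = 908 − 4.5·132 = 314.
Buyers' price falls by P* − Pb = 148 − 132 = 16; sellers' price rises by Ps − P* = 157 − 148 = 9.
So producers capture 9/25 = 0.36 of each unit of subsidy.

Producer share = 0.36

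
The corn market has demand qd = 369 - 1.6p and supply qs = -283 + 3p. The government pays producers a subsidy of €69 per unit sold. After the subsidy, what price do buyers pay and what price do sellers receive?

Pre-subsidy: 369 - 1.6p = -283 + 3p gives p* = 3260/23, q* = 3271/23.
With the subsidy, sellers receive ps = pb + 69 for each unit, where pb is the price buyers pay.
Supply in terms of pb becomes qs = -283 + 3(pb + 69) = -76 + 3pb. Setting this equal to demand: 369 - 1.6pb = -76 + 3pb, so pb = 2225/23.
Sellers receive ps = 2225/23 + 69 = 3812/23; q' = 369 − 1.6·(2225/23) = 4927/23.

Buyers pay 2225/23; sellers receive 3812/23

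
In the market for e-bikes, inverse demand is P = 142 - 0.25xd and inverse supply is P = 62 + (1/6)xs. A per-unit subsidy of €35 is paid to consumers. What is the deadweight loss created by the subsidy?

Pre-subsidy: 142 - 0.25x = 62 + (1/6)x gives x* = 192 and P* = 94.
With the rebate, buyers effectively pay Pb = Ps − 35, where Ps is the price sellers receive.
On the curves, Pb = 142 - 0.25x and Ps = 62 + (1/6)x; the wedge Ps − Pb = 35 gives 62 + (1/6)x − (142 - 0.25x) = 35, so x' = 276.
Then Pb = 142 − 0.25·276 = 73 and Ps = 62 + (1/6)·276 = 108.
The subsidy expands output by 276 − 192 = 84 past the efficient level; on those units the gap between marginal cost and willingness to pay runs from 0 up to 35.
DWL = ½ × 35 × 84 = 1470.

Deadweight loss = €1470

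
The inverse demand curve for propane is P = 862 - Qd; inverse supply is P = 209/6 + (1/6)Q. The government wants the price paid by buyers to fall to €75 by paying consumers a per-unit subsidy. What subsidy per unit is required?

At a buyer price of 75, quantity demanded is 862 − 1·75 = 787.
Sellers supply 787 only when they receive Ps = 209/6 + (1/6)·787 = 166.
s = Ps − Pb = 166 − 75 = 91.

Required subsidy s = €91 per unit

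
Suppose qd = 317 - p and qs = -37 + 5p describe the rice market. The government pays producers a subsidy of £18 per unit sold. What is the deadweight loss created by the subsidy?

Deadweight loss = £135

Pre-subsidy: 317 - p = -37 + 5p gives p* = 59, q* = 258.
With the subsidy, sellers receive ps = pb + 18 for each unit, where pb is the price buyers pay.
Supply in terms of pb becomes qs = -37 + 5(pb + 18) = 53 + 5pb. Setting this equal to demand: 317 - pb = 53 + 5pb, so pb = 44.
Sellers receive ps = 44 + 18 = 62; q' = 317 − 1·44 = 273.
The subsidy expands output by 273 − 258 = 15 past the efficient level; on those units the gap between marginal cost and willingness to pay runs from 0 up to 18.
DWL = ½ × 18 × 15 = 135.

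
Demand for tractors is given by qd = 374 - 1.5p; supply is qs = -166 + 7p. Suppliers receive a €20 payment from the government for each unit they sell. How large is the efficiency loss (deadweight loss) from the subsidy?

Deadweight loss = 4200/17

Pre-subsidy: 374 - 1.5p = -166 + 7p gives p* = 1080/17, q* = 4738/17.
With the subsidy, sellers receive ps = pb + 20 for each unit, where pb is the price buyers pay.
Supply in terms of pb becomes qs = -166 + 7(pb + 20) = -26 + 7pb. Setting this equal to demand: 374 - 1.5pb = -26 + 7pb, so pb = 800/17.
Sellers receive ps = 800/17 + 20 = 1140/17; q' = 374 − 1.5·(800/17) = 5158/17.
The subsidy expands output by 5158/17 − 4738/17 = 420/17 past the efficient level; on those units the gap between marginal cost and willingness to pay runs from 0 up to 20.
DWL = ½ × 20 × 420/17 = 4200/17.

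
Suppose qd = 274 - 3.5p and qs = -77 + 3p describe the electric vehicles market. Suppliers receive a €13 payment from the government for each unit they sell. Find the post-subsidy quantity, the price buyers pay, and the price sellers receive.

q' = 106; buyers pay €48; sellers receive €61

Pre-subsidy: 274 - 3.5p = -77 + 3p gives p* = 54, q* = 85.
With the subsidy, sellers receive ps = pb + 13 for each unit, where pb is the price buyers pay.
Supply in terms of pb becomes qs = -77 + 3(pb + 13) = -38 + 3pb. Setting this equal to demand: 274 - 3.5pb = -38 + 3pb, so pb = 48.
Sellers receive ps = 48 + 13 = 61; q' = 274 − 3.5·48 = 106.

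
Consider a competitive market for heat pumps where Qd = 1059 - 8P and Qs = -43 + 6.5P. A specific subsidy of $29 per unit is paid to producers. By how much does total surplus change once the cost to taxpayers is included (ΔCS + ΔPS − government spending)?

Net change in total surplus = -$1508

Pre-subsidy: 1059 - 8P = -43 + 6.5P gives P* = 76, Q* = 451.
With the subsidy, sellers receive Ps = Pb + 29 for each unit, where Pb is the price buyers pay.
Supply in terms of Pb becomes Qs = -43 + 6.5(Pb + 29) = 145.5 + 6.5Pb. Setting this equal to demand: 1059 - 8Pb = 145.5 + 6.5Pb, so Pb = 63.
Sellers receive Ps = 63 + 29 = 92; Q' = 1059 − 8·63 = 555.
ΔCS = ½(451 + 555)(76 − 63) = 6539; ΔPS = ½(451 + 555)(92 − 76) = 8048.
Government spending = 29 × 555 = 16095.
Net change = 6539 + 8048 − 16095 = -1508. The loss equals the DWL triangle ½·29·104.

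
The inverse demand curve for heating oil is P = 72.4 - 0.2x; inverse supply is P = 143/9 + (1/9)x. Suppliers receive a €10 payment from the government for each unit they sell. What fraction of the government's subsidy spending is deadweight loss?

Pre-subsidy: 72.4 - 0.2x = 143/9 + (1/9)x gives x* = 2543/14 and P* = 505/14.
With the subsidy, sellers receive Ps = Pb + 10 for each unit, where Pb is the price buyers pay.
On the curves, Pb = 72.4 - 0.2x and Ps = 143/9 + (1/9)x; the wedge Ps − Pb = 10 gives 143/9 + (1/9)x − (72.4 - 0.2x) = 10, so x' = 2993/14.
Then Pb = 72.4 − 0.2·(2993/14) = 415/14 and Ps = 143/9 + (1/9)·(2993/14) = 555/14.
ΔCS = ½(2543/14 + 2993/14)(505/14 − 415/14) = 62280/49; ΔPS = ½(2543/14 + 2993/14)(555/14 − 505/14) = 34600/49.
Government spending = 10 × 2993/14 = 14965/7.
DWL = ½ × 10 × (2993/14 − 2543/14) = 1125/7; fraction = (1125/7) / (14965/7) = 225/2993.

DWL / government spending = 225/2993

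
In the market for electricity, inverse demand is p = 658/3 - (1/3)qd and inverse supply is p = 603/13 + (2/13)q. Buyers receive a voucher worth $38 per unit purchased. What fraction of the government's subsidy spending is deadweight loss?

Pre-subsidy: 658/3 - (1/3)q = 603/13 + (2/13)q gives q* = 355 and p* = 101.
With the rebate, buyers effectively pay pb = ps − 38, where ps is the price sellers receive.
On the curves, pb = 658/3 - (1/3)q and ps = 603/13 + (2/13)q; the wedge ps − pb = 38 gives 603/13 + (2/13)q − (658/3 - (1/3)q) = 38, so q' = 433.
Then pb = 658/3 − (1/3)·433 = 75 and ps = 603/13 + (2/13)·433 = 113.
ΔCS = ½(355 + 433)(101 − 75) = 10244; ΔPS = ½(355 + 433)(113 − 101) = 4728.
Government spending = 38 × 433 = 16454.
DWL = ½ × 38 × (433 − 355) = 1482; fraction = 1482 / 16454 = 39/433.

DWL / government spending = 39/433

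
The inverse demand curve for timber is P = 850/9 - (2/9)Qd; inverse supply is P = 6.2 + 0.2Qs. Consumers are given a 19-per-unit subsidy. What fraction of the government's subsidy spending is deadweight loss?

Pre-subsidy: 850/9 - (2/9)Q = 6.2 + 0.2Q gives Q* = 209 and P* = 48.
With the rebate, buyers effectively pay Pb = Ps − 19, where Ps is the price sellers receive.
On the curves, Pb = 850/9 - (2/9)Q and Ps = 6.2 + 0.2Q; the wedge Ps − Pb = 19 gives 6.2 + 0.2Q − (850/9 - (2/9)Q) = 19, so Q' = 254.
Then Pb = 850/9 − (2/9)·254 = 38 and Ps = 6.2 + 0.2·254 = 57.
ΔCS = ½(209 + 254)(48 − 38) = 2315; ΔPS = ½(209 + 254)(57 − 48) = 2083.5.
Government spending = 19 × 254 = 4826.
DWL = ½ × 19 × (254 − 209) = 427.5; fraction = 427.5 / 4826 = 45/508.

DWL / government spending = 45/508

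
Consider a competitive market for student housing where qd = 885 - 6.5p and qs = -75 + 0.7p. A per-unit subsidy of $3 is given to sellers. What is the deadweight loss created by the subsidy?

Pre-subsidy: 885 - 6.5p = -75 + 0.7p gives p* = 400/3, q* = 55/3.
With the subsidy, sellers receive ps = pb + 3 for each unit, where pb is the price buyers pay.
Supply in terms of pb becomes qs = -75 + 0.7(pb + 3) = -72.9 + 0.7pb. Setting this equal to demand: 885 - 6.5pb = -72.9 + 0.7pb, so pb = 3193/24.
Sellers receive ps = 3193/24 + 3 = 3265/24; q' = 885 − 6.5·(3193/24) = 971/48.
The subsidy expands output by 971/48 − 55/3 = 91/48 past the efficient level; on those units the gap between marginal cost and willingness to pay runs from 0 up to 3.
DWL = ½ × 3 × 91/48 = 2.84375.

Deadweight loss = $2.84375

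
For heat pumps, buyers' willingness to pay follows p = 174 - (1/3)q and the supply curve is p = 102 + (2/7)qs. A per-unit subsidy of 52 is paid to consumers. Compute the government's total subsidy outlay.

Pre-subsidy: 174 - (1/3)q = 102 + (2/7)q gives q* = 1512/13 and p* = 1758/13.
With the rebate, buyers effectively pay pb = ps − 52, where ps is the price sellers receive.
On the curves, pb = 174 - (1/3)q and ps = 102 + (2/7)q; the wedge ps − pb = 52 gives 102 + (2/7)q − (174 - (1/3)q) = 52, so q' = 2604/13.
Then pb = 174 − (1/3)·(2604/13) = 1394/13 and ps = 102 + (2/7)·(2604/13) = 2070/13.
Government outlay = subsidy × quantity = 52 × 2604/13 = 10416.

Government cost = 10416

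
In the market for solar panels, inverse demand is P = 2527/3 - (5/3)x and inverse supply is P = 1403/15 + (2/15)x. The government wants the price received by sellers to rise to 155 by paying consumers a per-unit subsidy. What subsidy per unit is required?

At a seller price of 155, quantity supplied is -701.5 + 7.5·155 = 461.
Buyers absorb 461 only when they pay Pb = 2527/3 − (5/3)·461 = 74.
s = Ps − Pb = 155 − 74 = 81.

Required subsidy s = 81 per unit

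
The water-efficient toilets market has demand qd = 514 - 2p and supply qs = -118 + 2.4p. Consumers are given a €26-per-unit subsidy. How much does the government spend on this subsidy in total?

Government cost = 72956/11

Pre-subsidy: 514 - 2p = -118 + 2.4p gives p* = 1580/11, q* = 2494/11.
With the rebate, buyers effectively pay pb = ps − 26, where ps is the price sellers receive.
Demand in terms of ps becomes qd = 514 − 2(ps − 26) = 566 - 2ps. Setting this equal to supply: 566 - 2ps = -118 + 2.4ps, so ps = 1710/11.
Buyers pay pb = 1710/11 − 26 = 1424/11; q' = -118 + 2.4·(1710/11) = 2806/11.
Government outlay = subsidy × quantity = 26 × 2806/11 = 72956/11.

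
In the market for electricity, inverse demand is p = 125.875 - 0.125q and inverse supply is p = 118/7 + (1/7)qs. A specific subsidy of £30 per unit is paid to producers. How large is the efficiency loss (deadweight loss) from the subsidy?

Deadweight loss = £1680

Pre-subsidy: 125.875 - 0.125q = 118/7 + (1/7)q gives q* = 407 and p* = 75.
With the subsidy, sellers receive ps = pb + 30 for each unit, where pb is the price buyers pay.
On the curves, pb = 125.875 - 0.125q and ps = 118/7 + (1/7)q; the wedge ps − pb = 30 gives 118/7 + (1/7)q − (125.875 - 0.125q) = 30, so q' = 519.
Then pb = 125.875 − 0.125·519 = 61 and ps = 118/7 + (1/7)·519 = 91.
The subsidy expands output by 519 − 407 = 112 past the efficient level; on those units the gap between marginal cost and willingness to pay runs from 0 up to 30.
DWL = ½ × 30 × 112 = 1680.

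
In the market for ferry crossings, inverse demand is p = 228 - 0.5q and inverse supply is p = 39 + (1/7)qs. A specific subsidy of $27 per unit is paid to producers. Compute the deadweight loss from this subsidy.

Deadweight loss = $567

Pre-subsidy: 228 - 0.5q = 39 + (1/7)q gives q* = 294 and p* = 81.
With the subsidy, sellers receive ps = pb + 27 for each unit, where pb is the price buyers pay.
On the curves, pb = 228 - 0.5q and ps = 39 + (1/7)q; the wedge ps − pb = 27 gives 39 + (1/7)q − (228 - 0.5q) = 27, so q' = 336.
Then pb = 228 − 0.5·336 = 60 and ps = 39 + (1/7)·336 = 87.
The subsidy expands output by 336 − 294 = 42 past the efficient level; on those units the gap between marginal cost and willingness to pay runs from 0 up to 27.
DWL = ½ × 27 × 42 = 567.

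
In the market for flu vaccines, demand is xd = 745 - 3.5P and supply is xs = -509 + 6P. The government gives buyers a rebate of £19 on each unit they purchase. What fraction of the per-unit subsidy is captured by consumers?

Pre-subsidy: 745 - 3.5P = -509 + 6P gives P* = 132, x* = 283.
With the rebate, buyers effectively pay Pb = Ps − 19, where Ps is the price sellers receive.
Demand in terms of Ps becomes xd = 745 − 3.5(Ps − 19) = 811.5 - 3.5Ps. Setting this equal to supply: 811.5 - 3.5Ps = -509 + 6Ps, so Ps = 139.
Buyers pay Pb = 139 − 19 = 120; x' = -509 + 6·139 = 325.
Buyers' price falls by P* − Pb = 132 − 120 = 12; sellers' price rises by Ps − P* = 139 − 132 = 7.
So consumers capture 12/19 = 12/19 of each unit of subsidy.

Consumer share = 12/19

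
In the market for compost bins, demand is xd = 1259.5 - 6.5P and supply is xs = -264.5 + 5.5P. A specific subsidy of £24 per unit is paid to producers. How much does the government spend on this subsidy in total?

Pre-subsidy: 1259.5 - 6.5P = -264.5 + 5.5P gives P* = 127, x* = 434.
With the subsidy, sellers receive Ps = Pb + 24 for each unit, where Pb is the price buyers pay.
Supply in terms of Pb becomes xs = -264.5 + 5.5(Pb + 24) = -132.5 + 5.5Pb. Setting this equal to demand: 1259.5 - 6.5Pb = -132.5 + 5.5Pb, so Pb = 116.
Sellers receive Ps = 116 + 24 = 140; x' = 1259.5 − 6.5·116 = 505.5.
Government outlay = subsidy × quantity = 24 × 505.5 = 12132.

Government cost = £12132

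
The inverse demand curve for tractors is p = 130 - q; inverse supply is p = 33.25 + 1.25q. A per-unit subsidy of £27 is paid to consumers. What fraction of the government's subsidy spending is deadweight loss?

DWL / government spending = 6/55

Pre-subsidy: 130 - q = 33.25 + 1.25q gives q* = 43 and p* = 87.
With the rebate, buyers effectively pay pb = ps − 27, where ps is the price sellers receive.
On the curves, pb = 130 - q and ps = 33.25 + 1.25q; the wedge ps − pb = 27 gives 33.25 + 1.25q − (130 - q) = 27, so q' = 55.
Then pb = 130 − 1·55 = 75 and ps = 33.25 + 1.25·55 = 102.
ΔCS = ½(43 + 55)(87 − 75) = 588; ΔPS = ½(43 + 55)(102 − 87) = 735.
Government spending = 27 × 55 = 1485.
DWL = ½ × 27 × (55 − 43) = 162; fraction = 162 / 1485 = 6/55.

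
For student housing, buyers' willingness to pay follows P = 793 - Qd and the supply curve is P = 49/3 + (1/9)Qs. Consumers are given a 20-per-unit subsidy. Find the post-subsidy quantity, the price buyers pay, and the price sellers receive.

Q' = 717; buyers pay 76; sellers receive 96

Pre-subsidy: 793 - Q = 49/3 + (1/9)Q gives Q* = 699 and P* = 94.
With the rebate, buyers effectively pay Pb = Ps − 20, where Ps is the price sellers receive.
On the curves, Pb = 793 - Q and Ps = 49/3 + (1/9)Q; the wedge Ps − Pb = 20 gives 49/3 + (1/9)Q − (793 - Q) = 20, so Q' = 717.
Then Pb = 793 − 1·717 = 76 and Ps = 49/3 + (1/9)·717 = 96.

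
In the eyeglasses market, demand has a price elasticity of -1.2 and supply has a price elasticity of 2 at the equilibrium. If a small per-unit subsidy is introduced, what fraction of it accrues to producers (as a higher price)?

For a small subsidy around the equilibrium, the benefit split depends on the relative slopes, which at a point are proportional to the elasticities.
Buyer share = εs/(εs + |εd|) = 2/(2 + 1.2) = 0.625; seller share = |εd|/(εs + |εd|) = 0.375.
So producers capture 0.375 of the subsidy.

Producer share = 0.375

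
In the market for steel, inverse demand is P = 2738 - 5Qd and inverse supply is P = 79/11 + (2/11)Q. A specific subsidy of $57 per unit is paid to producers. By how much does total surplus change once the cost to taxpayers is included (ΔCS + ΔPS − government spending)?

Net change in total surplus = -$313.5

Pre-subsidy: 2738 - 5Q = 79/11 + (2/11)Q gives Q* = 527 and P* = 103.
With the subsidy, sellers receive Ps = Pb + 57 for each unit, where Pb is the price buyers pay.
On the curves, Pb = 2738 - 5Q and Ps = 79/11 + (2/11)Q; the wedge Ps − Pb = 57 gives 79/11 + (2/11)Q − (2738 - 5Q) = 57, so Q' = 538.
Then Pb = 2738 − 5·538 = 48 and Ps = 79/11 + (2/11)·538 = 105.
ΔCS = ½(527 + 538)(103 − 48) = 29287.5; ΔPS = ½(527 + 538)(105 − 103) = 1065.
Government spending = 57 × 538 = 30666.
Net change = 29287.5 + 1065 − 30666 = -313.5. The loss equals the DWL triangle ½·57·11.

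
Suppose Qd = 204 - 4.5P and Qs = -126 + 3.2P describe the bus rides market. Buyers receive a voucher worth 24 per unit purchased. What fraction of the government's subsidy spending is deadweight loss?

DWL / government spending = 288/719

Pre-subsidy: 204 - 4.5P = -126 + 3.2P gives P* = 300/7, Q* = 78/7.
With the rebate, buyers effectively pay Pb = Ps − 24, where Ps is the price sellers receive.
Demand in terms of Ps becomes Qd = 204 − 4.5(Ps − 24) = 312 - 4.5Ps. Setting this equal to supply: 312 - 4.5Ps = -126 + 3.2Ps, so Ps = 4380/77.
Buyers pay Pb = 4380/77 − 24 = 2532/77; Q' = -126 + 3.2·(4380/77) = 4314/77.
ΔCS = ½(78/7 + 4314/77)(300/7 − 2532/77) = 1986048/5929; ΔPS = ½(78/7 + 4314/77)(4380/77 − 300/7) = 2792880/5929.
Government spending = 24 × 4314/77 = 103536/77.
DWL = ½ × 24 × (4314/77 − 78/7) = 41472/77; fraction = (41472/77) / (103536/77) = 288/719.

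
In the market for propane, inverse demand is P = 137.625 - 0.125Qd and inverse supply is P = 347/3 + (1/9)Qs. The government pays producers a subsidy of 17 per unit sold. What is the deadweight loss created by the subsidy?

Deadweight loss = 612

Pre-subsidy: 137.625 - 0.125Q = 347/3 + (1/9)Q gives Q* = 93 and P* = 126.
With the subsidy, sellers receive Ps = Pb + 17 for each unit, where Pb is the price buyers pay.
On the curves, Pb = 137.625 - 0.125Q and Ps = 347/3 + (1/9)Q; the wedge Ps − Pb = 17 gives 347/3 + (1/9)Q − (137.625 - 0.125Q) = 17, so Q' = 165.
Then Pb = 137.625 − 0.125·165 = 117 and Ps = 347/3 + (1/9)·165 = 134.
The subsidy expands output by 165 − 93 = 72 past the efficient level; on those units the gap between marginal cost and willingness to pay runs from 0 up to 17.
DWL = ½ × 17 × 72 = 612.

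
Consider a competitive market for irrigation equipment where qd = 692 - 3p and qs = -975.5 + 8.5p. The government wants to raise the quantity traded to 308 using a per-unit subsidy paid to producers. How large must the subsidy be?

At q = 308, invert demand for the buyer price: pb = (692 − 308)/3 = 128; invert supply for the seller price: ps = (308 − (-975.5))/8.5 = 151.
The subsidy must fill the gap: s = ps − pb = 151 − 128 = 23.

Required subsidy s = 23 per unit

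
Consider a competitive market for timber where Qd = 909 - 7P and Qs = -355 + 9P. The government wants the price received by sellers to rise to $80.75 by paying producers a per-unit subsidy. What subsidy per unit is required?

Required subsidy s = $4 per unit

At a seller price of 80.75, quantity supplied is -355 + 9·80.75 = 371.75.
Buyers absorb 371.75 only when they pay Pb with 909 − 7·Pb = 371.75, i.e. Pb = 76.75.
s = Ps − Pb = 80.75 − 76.75 = 4.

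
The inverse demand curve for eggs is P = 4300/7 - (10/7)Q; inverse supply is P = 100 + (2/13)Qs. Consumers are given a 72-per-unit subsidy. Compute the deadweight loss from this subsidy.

Pre-subsidy: 4300/7 - (10/7)Q = 100 + (2/13)Q gives Q* = 325 and P* = 150.
With the rebate, buyers effectively pay Pb = Ps − 72, where Ps is the price sellers receive.
On the curves, Pb = 4300/7 - (10/7)Q and Ps = 100 + (2/13)Q; the wedge Ps − Pb = 72 gives 100 + (2/13)Q − (4300/7 - (10/7)Q) = 72, so Q' = 370.5.
Then Pb = 4300/7 − (10/7)·370.5 = 85 and Ps = 100 + (2/13)·370.5 = 157.
The subsidy expands output by 370.5 − 325 = 45.5 past the efficient level; on those units the gap between marginal cost and willingness to pay runs from 0 up to 72.
DWL = ½ × 72 × 45.5 = 1638.

Deadweight loss = 1638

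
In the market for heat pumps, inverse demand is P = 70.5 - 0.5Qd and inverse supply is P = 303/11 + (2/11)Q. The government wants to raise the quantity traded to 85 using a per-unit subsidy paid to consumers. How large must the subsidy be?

At Q = 85, from the demand curve buyers pay Pb = 70.5 − 0.5·85 = 28; from the supply curve sellers need Ps = 303/11 + (2/11)·85 = 43.
The subsidy must fill the gap: s = Ps − Pb = 43 − 28 = 15.

Required subsidy s = 15 per unit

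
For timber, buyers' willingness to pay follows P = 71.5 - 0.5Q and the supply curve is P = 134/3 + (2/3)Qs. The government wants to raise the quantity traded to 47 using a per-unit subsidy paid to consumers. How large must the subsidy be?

Required subsidy s = 28 per unit

At Q = 47, from the demand curve buyers pay Pb = 71.5 − 0.5·47 = 48; from the supply curve sellers need Ps = 134/3 + (2/3)·47 = 76.
The subsidy must fill the gap: s = Ps − Pb = 76 − 48 = 28.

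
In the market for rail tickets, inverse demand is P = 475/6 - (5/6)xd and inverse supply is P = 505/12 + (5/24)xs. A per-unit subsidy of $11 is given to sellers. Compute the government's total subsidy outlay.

Government cost = $507.76

Pre-subsidy: 475/6 - (5/6)x = 505/12 + (5/24)x gives x* = 35.6 and P* = 49.5.
With the subsidy, sellers receive Ps = Pb + 11 for each unit, where Pb is the price buyers pay.
On the curves, Pb = 475/6 - (5/6)x and Ps = 505/12 + (5/24)x; the wedge Ps − Pb = 11 gives 505/12 + (5/24)x − (475/6 - (5/6)x) = 11, so x' = 46.16.
Then Pb = 475/6 − (5/6)·46.16 = 40.7 and Ps = 505/12 + (5/24)·46.16 = 51.7.
Government outlay = subsidy × quantity = 11 × 46.16 = 507.76.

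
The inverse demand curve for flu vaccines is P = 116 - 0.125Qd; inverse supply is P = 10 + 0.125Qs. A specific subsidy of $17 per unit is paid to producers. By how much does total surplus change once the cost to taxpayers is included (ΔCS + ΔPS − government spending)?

Pre-subsidy: 116 - 0.125Q = 10 + 0.125Q gives Q* = 424 and P* = 63.
With the subsidy, sellers receive Ps = Pb + 17 for each unit, where Pb is the price buyers pay.
On the curves, Pb = 116 - 0.125Q and Ps = 10 + 0.125Q; the wedge Ps − Pb = 17 gives 10 + 0.125Q − (116 - 0.125Q) = 17, so Q' = 492.
Then Pb = 116 − 0.125·492 = 54.5 and Ps = 10 + 0.125·492 = 71.5.
ΔCS = ½(424 + 492)(63 − 54.5) = 3893; ΔPS = ½(424 + 492)(71.5 − 63) = 3893.
Government spending = 17 × 492 = 8364.
Net change = 3893 + 3893 − 8364 = -578. The loss equals the DWL triangle ½·17·68.

Net change in total surplus = -$578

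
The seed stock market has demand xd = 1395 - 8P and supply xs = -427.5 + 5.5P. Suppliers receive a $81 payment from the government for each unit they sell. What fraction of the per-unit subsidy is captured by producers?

Pre-subsidy: 1395 - 8P = -427.5 + 5.5P gives P* = 135, x* = 315.
With the subsidy, sellers receive Ps = Pb + 81 for each unit, where Pb is the price buyers pay.
Supply in terms of Pb becomes xs = -427.5 + 5.5(Pb + 81) = 18 + 5.5Pb. Setting this equal to demand: 1395 - 8Pb = 18 + 5.5Pb, so Pb = 102.
Sellers receive Ps = 102 + 81 = 183; x' = 1395 − 8·102 = 579.
Buyers' price falls by P* − Pb = 135 − 102 = 33; sellers' price rises by Ps − P* = 183 − 135 = 48.
So producers capture 48/81 = 16/27 of each unit of subsidy.

Producer share = 16/27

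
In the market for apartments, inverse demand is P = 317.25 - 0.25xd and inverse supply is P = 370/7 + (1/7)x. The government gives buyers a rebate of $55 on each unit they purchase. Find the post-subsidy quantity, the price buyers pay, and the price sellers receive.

Pre-subsidy: 317.25 - 0.25x = 370/7 + (1/7)x gives x* = 673 and P* = 149.
With the rebate, buyers effectively pay Pb = Ps − 55, where Ps is the price sellers receive.
On the curves, Pb = 317.25 - 0.25x and Ps = 370/7 + (1/7)x; the wedge Ps − Pb = 55 gives 370/7 + (1/7)x − (317.25 - 0.25x) = 55, so x' = 813.
Then Pb = 317.25 − 0.25·813 = 114 and Ps = 370/7 + (1/7)·813 = 169.

x' = 813; buyers pay $114; sellers receive $169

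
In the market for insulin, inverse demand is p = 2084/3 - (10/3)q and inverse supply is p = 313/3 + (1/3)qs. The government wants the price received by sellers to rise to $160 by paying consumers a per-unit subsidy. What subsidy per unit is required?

Required subsidy s = $22 per unit

At a seller price of 160, quantity supplied is -313 + 3·160 = 167.
Buyers absorb 167 only when they pay pb = 2084/3 − (10/3)·167 = 138.
s = ps − pb = 160 − 138 = 22.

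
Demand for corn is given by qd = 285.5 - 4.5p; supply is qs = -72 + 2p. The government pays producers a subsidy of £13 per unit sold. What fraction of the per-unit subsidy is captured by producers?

Pre-subsidy: 285.5 - 4.5p = -72 + 2p gives p* = 55, q* = 38.
With the subsidy, sellers receive ps = pb + 13 for each unit, where pb is the price buyers pay.
Supply in terms of pb becomes qs = -72 + 2(pb + 13) = -46 + 2pb. Setting this equal to demand: 285.5 - 4.5pb = -46 + 2pb, so pb = 51.
Sellers receive ps = 51 + 13 = 64; q' = 285.5 − 4.5·51 = 56.
Buyers' price falls by p* − pb = 55 − 51 = 4; sellers' price rises by ps − p* = 64 − 55 = 9.
So producers capture 9/13 = 9/13 of each unit of subsidy.

Producer share = 9/13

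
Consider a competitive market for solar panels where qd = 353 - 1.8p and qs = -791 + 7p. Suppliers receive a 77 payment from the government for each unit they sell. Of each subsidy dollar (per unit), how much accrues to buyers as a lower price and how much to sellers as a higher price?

Pre-subsidy: 353 - 1.8p = -791 + 7p gives p* = 130, q* = 119.
With the subsidy, sellers receive ps = pb + 77 for each unit, where pb is the price buyers pay.
Supply in terms of pb becomes qs = -791 + 7(pb + 77) = -252 + 7pb. Setting this equal to demand: 353 - 1.8pb = -252 + 7pb, so pb = 68.75.
Sellers receive ps = 68.75 + 77 = 145.75; q' = 353 − 1.8·68.75 = 229.25.
Buyers' price falls by p* − pb = 130 − 68.75 = 61.25; sellers' price rises by ps − p* = 145.75 − 130 = 15.75.

Buyers gain 61.25 per unit; sellers gain 15.75 per unit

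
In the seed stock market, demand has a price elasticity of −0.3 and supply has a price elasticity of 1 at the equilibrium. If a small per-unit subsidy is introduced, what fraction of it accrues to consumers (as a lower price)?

For a small subsidy around the equilibrium, the benefit split depends on the relative slopes, which at a point are proportional to the elasticities.
Buyer share = εs/(εs + |εd|) = 1/(1 + 0.3) = 10/13; seller share = |εd|/(εs + |εd|) = 3/13.

Consumer share = 10/13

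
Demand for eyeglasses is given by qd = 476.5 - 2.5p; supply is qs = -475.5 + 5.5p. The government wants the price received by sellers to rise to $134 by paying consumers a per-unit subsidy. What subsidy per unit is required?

Required subsidy s = $48 per unit

At a seller price of 134, quantity supplied is -475.5 + 5.5·134 = 261.5.
Buyers absorb 261.5 only when they pay pb with 476.5 − 2.5·pb = 261.5, i.e. pb = 86.
s = ps − pb = 134 − 86 = 48.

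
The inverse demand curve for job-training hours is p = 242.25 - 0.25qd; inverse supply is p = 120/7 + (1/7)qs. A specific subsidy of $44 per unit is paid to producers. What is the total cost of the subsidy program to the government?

Government cost = $30140

Pre-subsidy: 242.25 - 0.25q = 120/7 + (1/7)q gives q* = 573 and p* = 99.
With the subsidy, sellers receive ps = pb + 44 for each unit, where pb is the price buyers pay.
On the curves, pb = 242.25 - 0.25q and ps = 120/7 + (1/7)q; the wedge ps − pb = 44 gives 120/7 + (1/7)q − (242.25 - 0.25q) = 44, so q' = 685.
Then pb = 242.25 − 0.25·685 = 71 and ps = 120/7 + (1/7)·685 = 115.
Government outlay = subsidy × quantity = 44 × 685 = 30140.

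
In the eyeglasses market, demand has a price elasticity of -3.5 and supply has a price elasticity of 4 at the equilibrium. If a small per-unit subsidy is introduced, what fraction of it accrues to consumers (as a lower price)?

Consumer share = 8/15

For a small subsidy around the equilibrium, the benefit split depends on the relative slopes, which at a point are proportional to the elasticities.
Buyer share = εs/(εs + |εd|) = 4/(4 + 3.5) = 8/15; seller share = |εd|/(εs + |εd|) = 7/15.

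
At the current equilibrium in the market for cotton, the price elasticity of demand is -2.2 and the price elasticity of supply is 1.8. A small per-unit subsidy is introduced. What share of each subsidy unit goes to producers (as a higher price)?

For a small subsidy around the equilibrium, the benefit split depends on the relative slopes, which at a point are proportional to the elasticities.
Buyer share = εs/(εs + |εd|) = 1.8/(1.8 + 2.2) = 0.45; seller share = |εd|/(εs + |εd|) = 0.55.
So producers capture 0.55 of the subsidy.

Producer share = 0.55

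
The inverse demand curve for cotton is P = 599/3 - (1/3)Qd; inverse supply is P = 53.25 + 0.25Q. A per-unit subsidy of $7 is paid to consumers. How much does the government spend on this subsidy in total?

Pre-subsidy: 599/3 - (1/3)Q = 53.25 + 0.25Q gives Q* = 251 and P* = 116.
With the rebate, buyers effectively pay Pb = Ps − 7, where Ps is the price sellers receive.
On the curves, Pb = 599/3 - (1/3)Q and Ps = 53.25 + 0.25Q; the wedge Ps − Pb = 7 gives 53.25 + 0.25Q − (599/3 - (1/3)Q) = 7, so Q' = 263.
Then Pb = 599/3 − (1/3)·263 = 112 and Ps = 53.25 + 0.25·263 = 119.
Government outlay = subsidy × quantity = 7 × 263 = 1841.

Government cost = $1841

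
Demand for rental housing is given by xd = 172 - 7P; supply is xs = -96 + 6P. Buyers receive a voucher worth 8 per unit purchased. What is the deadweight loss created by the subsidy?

Pre-subsidy: 172 - 7P = -96 + 6P gives P* = 268/13, x* = 360/13.
With the rebate, buyers effectively pay Pb = Ps − 8, where Ps is the price sellers receive.
Demand in terms of Ps becomes xd = 172 − 7(Ps − 8) = 228 - 7Ps. Setting this equal to supply: 228 - 7Ps = -96 + 6Ps, so Ps = 324/13.
Buyers pay Pb = 324/13 − 8 = 220/13; x' = -96 + 6·(324/13) = 696/13.
The subsidy expands output by 696/13 − 360/13 = 336/13 past the efficient level; on those units the gap between marginal cost and willingness to pay runs from 0 up to 8.
DWL = ½ × 8 × 336/13 = 1344/13.

Deadweight loss = 1344/13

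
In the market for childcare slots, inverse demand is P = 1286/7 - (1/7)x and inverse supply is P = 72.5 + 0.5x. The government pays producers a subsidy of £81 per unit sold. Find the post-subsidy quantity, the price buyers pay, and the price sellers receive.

Pre-subsidy: 1286/7 - (1/7)x = 72.5 + 0.5x gives x* = 173 and P* = 159.
With the subsidy, sellers receive Ps = Pb + 81 for each unit, where Pb is the price buyers pay.
On the curves, Pb = 1286/7 - (1/7)x and Ps = 72.5 + 0.5x; the wedge Ps − Pb = 81 gives 72.5 + 0.5x − (1286/7 - (1/7)x) = 81, so x' = 299.
Then Pb = 1286/7 − (1/7)·299 = 141 and Ps = 72.5 + 0.5·299 = 222.

x' = 299; buyers pay £141; sellers receive £222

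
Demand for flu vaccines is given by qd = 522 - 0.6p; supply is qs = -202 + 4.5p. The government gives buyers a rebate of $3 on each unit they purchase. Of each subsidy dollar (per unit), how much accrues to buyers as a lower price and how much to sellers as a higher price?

Buyers gain 45/17 per unit; sellers gain 6/17 per unit

Pre-subsidy: 522 - 0.6p = -202 + 4.5p gives p* = 7240/51, q* = 7426/17.
With the rebate, buyers effectively pay pb = ps − 3, where ps is the price sellers receive.
Demand in terms of ps becomes qd = 522 − 0.6(ps − 3) = 523.8 - 0.6ps. Setting this equal to supply: 523.8 - 0.6ps = -202 + 4.5ps, so ps = 7258/51.
Buyers pay pb = 7258/51 − 3 = 7105/51; q' = -202 + 4.5·(7258/51) = 7453/17.
Buyers' price falls by p* − pb = 7240/51 − 7105/51 = 45/17; sellers' price rises by ps − p* = 7258/51 − 7240/51 = 6/17.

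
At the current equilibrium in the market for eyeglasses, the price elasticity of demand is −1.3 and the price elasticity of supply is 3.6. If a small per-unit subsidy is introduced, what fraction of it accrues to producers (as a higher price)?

For a small subsidy around the equilibrium, the benefit split depends on the relative slopes, which at a point are proportional to the elasticities.
Buyer share = εs/(εs + |εd|) = 3.6/(3.6 + 1.3) = 36/49; seller share = |εd|/(εs + |εd|) = 13/49.
So producers capture 13/49 of the subsidy.

Producer share = 13/49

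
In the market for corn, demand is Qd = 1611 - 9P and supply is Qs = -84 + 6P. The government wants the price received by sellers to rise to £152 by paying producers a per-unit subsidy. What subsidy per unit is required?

At a seller price of 152, quantity supplied is -84 + 6·152 = 828.
Buyers absorb 828 only when they pay Pb with 1611 − 9·Pb = 828, i.e. Pb = 87.
s = Ps − Pb = 152 − 87 = 65.

Required subsidy s = £65 per unit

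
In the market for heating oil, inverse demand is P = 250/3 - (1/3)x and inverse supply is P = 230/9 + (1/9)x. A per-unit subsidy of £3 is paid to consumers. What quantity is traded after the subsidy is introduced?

Pre-subsidy: 250/3 - (1/3)x = 230/9 + (1/9)x gives x* = 130 and P* = 40.
With the rebate, buyers effectively pay Pb = Ps − 3, where Ps is the price sellers receive.
On the curves, Pb = 250/3 - (1/3)x and Ps = 230/9 + (1/9)x; the wedge Ps − Pb = 3 gives 230/9 + (1/9)x − (250/3 - (1/3)x) = 3, so x' = 136.75.
Then Pb = 250/3 − (1/3)·136.75 = 37.75 and Ps = 230/9 + (1/9)·136.75 = 40.75.

x' = 136.75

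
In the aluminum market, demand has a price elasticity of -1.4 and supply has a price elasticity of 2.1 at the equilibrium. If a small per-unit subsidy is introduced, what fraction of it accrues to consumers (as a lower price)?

Consumer share = 0.6

For a small subsidy around the equilibrium, the benefit split depends on the relative slopes, which at a point are proportional to the elasticities.
Buyer share = εs/(εs + |εd|) = 2.1/(2.1 + 1.4) = 0.6; seller share = |εd|/(εs + |εd|) = 0.4.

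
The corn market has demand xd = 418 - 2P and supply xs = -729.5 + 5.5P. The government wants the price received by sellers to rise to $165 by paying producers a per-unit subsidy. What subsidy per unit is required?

At a seller price of 165, quantity supplied is -729.5 + 5.5·165 = 178.
Buyers absorb 178 only when they pay Pb with 418 − 2·Pb = 178, i.e. Pb = 120.
s = Ps − Pb = 165 − 120 = 45.

Required subsidy s = $45 per unit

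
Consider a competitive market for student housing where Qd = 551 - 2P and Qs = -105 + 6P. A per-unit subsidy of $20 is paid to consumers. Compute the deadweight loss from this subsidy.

Deadweight loss = $300

Pre-subsidy: 551 - 2P = -105 + 6P gives P* = 82, Q* = 387.
With the rebate, buyers effectively pay Pb = Ps − 20, where Ps is the price sellers receive.
Demand in terms of Ps becomes Qd = 551 − 2(Ps − 20) = 591 - 2Ps. Setting this equal to supply: 591 - 2Ps = -105 + 6Ps, so Ps = 87.
Buyers pay Pb = 87 − 20 = 67; Q' = -105 + 6·87 = 417.
The subsidy expands output by 417 − 387 = 30 past the efficient level; on those units the gap between marginal cost and willingness to pay runs from 0 up to 20.
DWL = ½ × 20 × 30 = 300.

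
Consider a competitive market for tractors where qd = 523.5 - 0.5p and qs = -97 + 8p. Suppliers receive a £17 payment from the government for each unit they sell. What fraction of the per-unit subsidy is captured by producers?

Producer share = 1/17

Pre-subsidy: 523.5 - 0.5p = -97 + 8p gives p* = 73, q* = 487.
With the subsidy, sellers receive ps = pb + 17 for each unit, where pb is the price buyers pay.
Supply in terms of pb becomes qs = -97 + 8(pb + 17) = 39 + 8pb. Setting this equal to demand: 523.5 - 0.5pb = 39 + 8pb, so pb = 57.
Sellers receive ps = 57 + 17 = 74; q' = 523.5 − 0.5·57 = 495.
Buyers' price falls by p* − pb = 73 − 57 = 16; sellers' price rises by ps − p* = 74 − 73 = 1.
So producers capture 1/17 = 1/17 of each unit of subsidy.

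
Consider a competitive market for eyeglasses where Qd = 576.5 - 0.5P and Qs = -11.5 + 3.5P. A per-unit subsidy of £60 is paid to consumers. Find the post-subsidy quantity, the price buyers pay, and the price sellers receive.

Pre-subsidy: 576.5 - 0.5P = -11.5 + 3.5P gives P* = 147, Q* = 503.
With the rebate, buyers effectively pay Pb = Ps − 60, where Ps is the price sellers receive.
Demand in terms of Ps becomes Qd = 576.5 − 0.5(Ps − 60) = 606.5 - 0.5Ps. Setting this equal to supply: 606.5 - 0.5Ps = -11.5 + 3.5Ps, so Ps = 154.5.
Buyers pay Pb = 154.5 − 60 = 94.5; Q' = -11.5 + 3.5·154.5 = 529.25.

Q' = 529.25; buyers pay £94.5; sellers receive £154.5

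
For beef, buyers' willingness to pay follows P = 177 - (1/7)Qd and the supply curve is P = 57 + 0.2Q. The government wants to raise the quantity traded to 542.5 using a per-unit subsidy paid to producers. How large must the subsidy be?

At Q = 542.5, from the demand curve buyers pay Pb = 177 − (1/7)·542.5 = 99.5; from the supply curve sellers need Ps = 57 + 0.2·542.5 = 165.5.
The subsidy must fill the gap: s = Ps − Pb = 165.5 − 99.5 = 66.

Required subsidy s = 66 per unit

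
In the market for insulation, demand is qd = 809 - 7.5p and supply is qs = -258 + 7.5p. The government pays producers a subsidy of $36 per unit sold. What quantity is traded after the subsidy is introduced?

Pre-subsidy: 809 - 7.5p = -258 + 7.5p gives p* = 1067/15, q* = 275.5.
With the subsidy, sellers receive ps = pb + 36 for each unit, where pb is the price buyers pay.
Supply in terms of pb becomes qs = -258 + 7.5(pb + 36) = 12 + 7.5pb. Setting this equal to demand: 809 - 7.5pb = 12 + 7.5pb, so pb = 797/15.
Sellers receive ps = 797/15 + 36 = 1337/15; q' = 809 − 7.5·(797/15) = 410.5.

q' = 410.5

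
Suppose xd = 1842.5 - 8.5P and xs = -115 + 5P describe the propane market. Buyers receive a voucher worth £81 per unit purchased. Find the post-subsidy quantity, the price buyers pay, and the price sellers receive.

Pre-subsidy: 1842.5 - 8.5P = -115 + 5P gives P* = 145, x* = 610.
With the rebate, buyers effectively pay Pb = Ps − 81, where Ps is the price sellers receive.
Demand in terms of Ps becomes xd = 1842.5 − 8.5(Ps − 81) = 2531 - 8.5Ps. Setting this equal to supply: 2531 - 8.5Ps = -115 + 5Ps, so Ps = 196.
Buyers pay Pb = 196 − 81 = 115; x' = -115 + 5·196 = 865.

x' = 865; buyers pay £115; sellers receive £196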